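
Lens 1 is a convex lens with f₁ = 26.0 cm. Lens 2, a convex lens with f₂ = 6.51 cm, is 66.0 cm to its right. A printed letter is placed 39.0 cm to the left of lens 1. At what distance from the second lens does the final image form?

4.22 cm

Lens 1: 1/d_i1 = 1/f₁ − 1/d_o1 = 1/(26.0) − 1/(39.0) = 0.01282, so d_i1 = 78.00 cm.
The intermediate image is 78.00 cm to the right of lens 1, which lies 12.00 cm to the right of lens 2 — a virtual object — so d_o2 = −12.00 cm.
Lens 2: 1/d_i2 = 1/f₂ − 1/d_o2 = 1/(6.51) − 1/(-12.00) = 0.2369, so d_i2 = 4.22 cm.
The final image is real, 4.22 cm to the right of lens 2 (overall magnification ≈ -0.70).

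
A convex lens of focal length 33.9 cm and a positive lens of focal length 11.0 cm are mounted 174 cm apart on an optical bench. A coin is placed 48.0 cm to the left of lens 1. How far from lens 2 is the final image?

Lens 1: 1/d_i1 = 1/f₁ − 1/d_o1 = 1/(33.9) − 1/(48.0) = 0.008665, so d_i1 = 115.4 cm.
The intermediate image is 115.4 cm to the right of lens 1, which is 174 − (115.4) = 58.60 cm to the left of lens 2, so d_o2 = +58.60 cm.
Lens 2: 1/d_i2 = 1/f₂ − 1/d_o2 = 1/(11.0) − 1/(58.60) = 0.07384, so d_i2 = 13.5 cm.
The final image is real, 13.5 cm to the right of lens 2 (overall magnification ≈ 0.56).

13.5 cm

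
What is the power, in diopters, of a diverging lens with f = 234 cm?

For a diverging lens, f = −234 cm.
f = -234 cm = -2.34 m.
P = 1/f = 1/(-2.34 m) = -0.427 D.

P = -0.427 D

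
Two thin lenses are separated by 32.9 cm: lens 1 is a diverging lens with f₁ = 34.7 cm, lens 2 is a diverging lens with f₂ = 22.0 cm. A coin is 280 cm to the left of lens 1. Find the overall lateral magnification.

m = +0.0283

f₁ = −34.7 cm (diverging).
Lens 1: 1/d_i1 = 1/(-34.7) − 1/(280) = -0.03239, so d_i1 = -30.87 cm; m₁ = −d_i1/d_o1 = +0.1103.
d_o2 = 32.9 − (-30.87) = 63.77 cm.
f₂ = −22.0 cm (diverging).
Lens 2: 1/d_i2 = 1/(-22.0) − 1/(63.77) = -0.06114, so d_i2 = -16.36 cm; m₂ = −d_i2/d_o2 = +0.2565.
m = m₁·m₂ = (+0.1103)(+0.2565) = +0.0283.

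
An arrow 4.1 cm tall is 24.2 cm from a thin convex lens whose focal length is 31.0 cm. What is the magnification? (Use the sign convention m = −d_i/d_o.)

1/d_i = 1/f − 1/d_o = 1/(31.00) − 1/(24.2) = -0.009064, so d_i = -110.3 cm.
m = −d_i/d_o = −(-110.3)/(24.2) = +4.56.
The image is virtual, upright and enlarged, on the same side as the object.

m = +4.56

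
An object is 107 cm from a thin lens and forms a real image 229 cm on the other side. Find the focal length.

Real image ⇒ d_i = +229 cm.
1/f = 1/d_o + 1/d_i = 1/(107) + 1/(229) = 0.01371, so f = 72.9 cm.
Since f is positive, the thin lens is converging.

f = 72.9 cm (converging)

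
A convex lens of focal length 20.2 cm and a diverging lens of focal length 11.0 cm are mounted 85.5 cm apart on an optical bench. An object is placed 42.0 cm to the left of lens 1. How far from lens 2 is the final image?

8.90 cm

Lens 1: 1/d_i1 = 1/f₁ − 1/d_o1 = 1/(20.2) − 1/(42.0) = 0.02570, so d_i1 = 38.92 cm.
The intermediate image is 38.92 cm to the right of lens 1, which is 85.5 − (38.92) = 46.58 cm to the left of lens 2, so d_o2 = +46.58 cm.
Lens 2 is diverging, so f₂ = −11.0 cm.
Lens 2: 1/d_i2 = 1/f₂ − 1/d_o2 = 1/(-11.0) − 1/(46.58) = -0.1124, so d_i2 = -8.90 cm.
The final image is virtual, 8.90 cm to the left of lens 2 (overall magnification ≈ -0.18).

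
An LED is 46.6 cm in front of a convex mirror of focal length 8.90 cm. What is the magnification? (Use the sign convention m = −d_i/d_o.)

m = +0.160

For a convex mirror, f = -8.90 cm.
1/d_i = 1/f − 1/d_o = 1/(-8.900) − 1/(46.6) = -0.1338, so d_i = -7.473 cm.
m = −d_i/d_o = −(-7.473)/(46.6) = +0.160.
The image is virtual, upright and reduced, behind the mirror.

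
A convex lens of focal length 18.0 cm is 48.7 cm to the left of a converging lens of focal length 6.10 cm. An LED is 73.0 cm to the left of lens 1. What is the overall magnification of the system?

Lens 1: 1/d_i1 = 1/(18.0) − 1/(73.0) = 0.04186, so d_i1 = 23.89 cm; m₁ = −d_i1/d_o1 = -0.3273.
d_o2 = 48.7 − (23.89) = 24.81 cm.
Lens 2: 1/d_i2 = 1/(6.10) − 1/(24.81) = 0.1236, so d_i2 = 8.089 cm; m₂ = −d_i2/d_o2 = -0.3260.
m = m₁·m₂ = (-0.3273)(-0.3260) = +0.107.

m = +0.107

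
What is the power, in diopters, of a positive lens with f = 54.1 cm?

f = 54.1 cm = 0.541 m.
P = 1/f = 1/(0.541 m) = +1.85 D.

P = +1.85 D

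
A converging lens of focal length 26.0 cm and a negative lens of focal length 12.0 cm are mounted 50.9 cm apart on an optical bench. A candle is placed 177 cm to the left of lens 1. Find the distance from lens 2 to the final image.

Lens 1: 1/d_i1 = 1/f₁ − 1/d_o1 = 1/(26.0) − 1/(177) = 0.03281, so d_i1 = 30.48 cm.
The intermediate image is 30.48 cm to the right of lens 1, which is 50.9 − (30.48) = 20.42 cm to the left of lens 2, so d_o2 = +20.42 cm.
Lens 2 is diverging, so f₂ = −12.0 cm.
Lens 2: 1/d_i2 = 1/f₂ − 1/d_o2 = 1/(-12.0) − 1/(20.42) = -0.1323, so d_i2 = -7.56 cm.
The final image is virtual, 7.56 cm to the left of lens 2 (overall magnification ≈ -0.064).

7.56 cm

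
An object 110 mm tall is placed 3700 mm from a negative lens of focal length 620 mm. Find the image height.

15.8 mm

For a negative lens, f = -620 mm.
1/d_i = 1/f − 1/d_o = 1/(-620.0) − 1/(3700) = -0.001883, so d_i = -531.0 mm.
m = −d_i/d_o = +0.1435.
|h_i| = |m|·h_o = 0.1435 × 110 = 15.8 mm. The image is virtual, upright and reduced, on the same side as the object.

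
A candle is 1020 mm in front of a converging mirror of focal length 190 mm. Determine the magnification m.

m = -0.229

1/d_i = 1/f − 1/d_o = 1/(190.0) − 1/(1020) = 0.004283, so d_i = 233.5 mm.
m = −d_i/d_o = −(233.5)/(1020) = -0.229.
The image is real, inverted and reduced, in front of the mirror.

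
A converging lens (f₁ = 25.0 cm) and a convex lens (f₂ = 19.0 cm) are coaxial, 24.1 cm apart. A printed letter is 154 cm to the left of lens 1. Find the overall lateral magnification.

m = -0.149

Lens 1: 1/d_i1 = 1/(25.0) − 1/(154) = 0.03351, so d_i1 = 29.84 cm; m₁ = −d_i1/d_o1 = -0.1938.
d_o2 = 24.1 − (29.84) = -5.740 cm (virtual object).
Lens 2: 1/d_i2 = 1/(19.0) − 1/(-5.740) = 0.2268, so d_i2 = 4.408 cm; m₂ = −d_i2/d_o2 = +0.7680.
m = m₁·m₂ = (-0.1938)(+0.7680) = -0.149.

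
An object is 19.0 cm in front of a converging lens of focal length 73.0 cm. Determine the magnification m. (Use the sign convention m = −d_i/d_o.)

m = +1.35

1/d_i = 1/f − 1/d_o = 1/(73.00) − 1/(19.0) = -0.03893, so d_i = -25.69 cm.
m = −d_i/d_o = −(-25.69)/(19.0) = +1.35.
The image is virtual, upright and enlarged, on the same side as the object.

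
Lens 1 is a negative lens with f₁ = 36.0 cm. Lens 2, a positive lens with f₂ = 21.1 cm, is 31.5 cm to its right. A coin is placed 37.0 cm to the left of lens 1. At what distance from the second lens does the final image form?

36.6 cm

Lens 1 is diverging, so f₁ = −36.0 cm.
Lens 1: 1/d_i1 = 1/f₁ − 1/d_o1 = 1/(-36.0) − 1/(37.0) = -0.05480, so d_i1 = -18.25 cm.
The intermediate image is 18.25 cm to the left of lens 1 (virtual), which is 31.5 − (-18.25) = 49.75 cm to the left of lens 2, so d_o2 = +49.75 cm.
Lens 2: 1/d_i2 = 1/f₂ − 1/d_o2 = 1/(21.1) − 1/(49.75) = 0.02729, so d_i2 = 36.6 cm.
The final image is real, 36.6 cm to the right of lens 2 (overall magnification ≈ -0.36).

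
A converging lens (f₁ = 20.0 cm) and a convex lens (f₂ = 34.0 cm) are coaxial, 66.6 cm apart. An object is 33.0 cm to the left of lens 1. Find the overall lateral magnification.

Lens 1: 1/d_i1 = 1/(20.0) − 1/(33.0) = 0.01970, so d_i1 = 50.77 cm; m₁ = −d_i1/d_o1 = -1.538.
d_o2 = 66.6 − (50.77) = 15.83 cm.
Lens 2: 1/d_i2 = 1/(34.0) − 1/(15.83) = -0.03376, so d_i2 = -29.62 cm; m₂ = −d_i2/d_o2 = +1.871.
m = m₁·m₂ = (-1.538)(+1.871) = -2.88.

m = -2.88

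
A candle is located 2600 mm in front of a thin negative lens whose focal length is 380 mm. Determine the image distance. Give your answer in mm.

For a negative lens, f = -380 mm.
Lens equation: 1/s_i = 1/f − 1/s_o = 1/(-380.0) − 1/(2600) = -0.002632 − 0.0003846 = -0.003016, so s_i = -332 mm.
The image is virtual, upright and reduced, on the same side as the object.

332 mm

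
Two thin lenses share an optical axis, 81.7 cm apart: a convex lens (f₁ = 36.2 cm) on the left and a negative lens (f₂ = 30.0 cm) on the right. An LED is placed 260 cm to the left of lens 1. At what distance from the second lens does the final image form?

17.1 cm

Lens 1: 1/d_i1 = 1/f₁ − 1/d_o1 = 1/(36.2) − 1/(260) = 0.02378, so d_i1 = 42.06 cm.
The intermediate image is 42.06 cm to the right of lens 1, which is 81.7 − (42.06) = 39.64 cm to the left of lens 2, so d_o2 = +39.64 cm.
Lens 2 is diverging, so f₂ = −30.0 cm.
Lens 2: 1/d_i2 = 1/f₂ − 1/d_o2 = 1/(-30.0) − 1/(39.64) = -0.05856, so d_i2 = -17.1 cm.
The final image is virtual, 17.1 cm to the left of lens 2 (overall magnification ≈ -0.070).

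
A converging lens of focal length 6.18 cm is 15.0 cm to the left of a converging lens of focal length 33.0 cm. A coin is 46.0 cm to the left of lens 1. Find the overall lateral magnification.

Lens 1: 1/d_i1 = 1/(6.18) − 1/(46.0) = 0.1401, so d_i1 = 7.139 cm; m₁ = −d_i1/d_o1 = -0.1552.
d_o2 = 15.0 − (7.139) = 7.861 cm.
Lens 2: 1/d_i2 = 1/(33.0) − 1/(7.861) = -0.09691, so d_i2 = -10.32 cm; m₂ = −d_i2/d_o2 = +1.313.
m = m₁·m₂ = (-0.1552)(+1.313) = -0.204.

m = -0.204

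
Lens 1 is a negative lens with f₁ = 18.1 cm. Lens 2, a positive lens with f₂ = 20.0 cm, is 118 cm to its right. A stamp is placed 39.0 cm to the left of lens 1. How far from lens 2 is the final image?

23.6 cm

Lens 1 is diverging, so f₁ = −18.1 cm.
Lens 1: 1/d_i1 = 1/f₁ − 1/d_o1 = 1/(-18.1) − 1/(39.0) = -0.08089, so d_i1 = -12.36 cm.
The intermediate image is 12.36 cm to the left of lens 1 (virtual), which is 118 − (-12.36) = 130.4 cm to the left of lens 2, so d_o2 = +130.4 cm.
Lens 2: 1/d_i2 = 1/f₂ − 1/d_o2 = 1/(20.0) − 1/(130.4) = 0.04233, so d_i2 = 23.6 cm.
The final image is real, 23.6 cm to the right of lens 2 (overall magnification ≈ -0.057).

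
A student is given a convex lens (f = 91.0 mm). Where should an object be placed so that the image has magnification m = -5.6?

m = −d_i/d_o ⇒ d_i = −m·d_o.
1/f = 1/d_o + 1/d_i = 1/d_o − 1/(m·d_o) = (1 − 1/m)/d_o, so d_o = f(1 − 1/m) = (91.00)(1 − 1/(-5.6)) = 107 mm.

107 mm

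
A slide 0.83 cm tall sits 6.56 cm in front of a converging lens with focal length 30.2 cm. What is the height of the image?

1/d_i = 1/f − 1/d_o = 1/(30.20) − 1/(6.56) = -0.1193, so d_i = -8.380 cm.
m = −d_i/d_o = +1.277.
|h_i| = |m|·h_o = 1.277 × 0.83 = 1.06 cm. The image is virtual, upright and enlarged, on the same side as the object.

1.06 cm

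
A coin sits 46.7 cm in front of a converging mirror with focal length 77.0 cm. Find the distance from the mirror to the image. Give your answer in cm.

119 cm

Mirror equation: 1/q = 1/f − 1/p = 1/(77.00) − 1/(46.7) = 0.01299 − 0.02141 = -0.008426, so q = -119 cm.
The image is virtual, upright and enlarged, behind the mirror.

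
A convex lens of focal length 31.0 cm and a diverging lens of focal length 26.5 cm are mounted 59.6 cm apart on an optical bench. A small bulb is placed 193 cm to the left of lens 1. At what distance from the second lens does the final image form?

Lens 1: 1/d_i1 = 1/f₁ − 1/d_o1 = 1/(31.0) − 1/(193) = 0.02708, so d_i1 = 36.93 cm.
The intermediate image is 36.93 cm to the right of lens 1, which is 59.6 − (36.93) = 22.67 cm to the left of lens 2, so d_o2 = +22.67 cm.
Lens 2 is diverging, so f₂ = −26.5 cm.
Lens 2: 1/d_i2 = 1/f₂ − 1/d_o2 = 1/(-26.5) − 1/(22.67) = -0.08185, so d_i2 = -12.2 cm.
The final image is virtual, 12.2 cm to the left of lens 2 (overall magnification ≈ -0.10).

12.2 cm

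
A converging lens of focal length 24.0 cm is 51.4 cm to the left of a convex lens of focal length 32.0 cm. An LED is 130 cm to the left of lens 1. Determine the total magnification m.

Lens 1: 1/d_i1 = 1/(24.0) − 1/(130) = 0.03397, so d_i1 = 29.43 cm; m₁ = −d_i1/d_o1 = -0.2264.
d_o2 = 51.4 − (29.43) = 21.97 cm.
Lens 2: 1/d_i2 = 1/(32.0) − 1/(21.97) = -0.01427, so d_i2 = -70.09 cm; m₂ = −d_i2/d_o2 = +3.190.
m = m₁·m₂ = (-0.2264)(+3.190) = -0.722.

m = -0.722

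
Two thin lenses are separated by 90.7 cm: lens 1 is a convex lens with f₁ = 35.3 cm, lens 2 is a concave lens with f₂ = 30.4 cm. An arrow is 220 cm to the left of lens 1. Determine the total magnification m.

Lens 1: 1/d_i1 = 1/(35.3) − 1/(220) = 0.02378, so d_i1 = 42.05 cm; m₁ = −d_i1/d_o1 = -0.1911.
d_o2 = 90.7 − (42.05) = 48.65 cm.
f₂ = −30.4 cm (diverging).
Lens 2: 1/d_i2 = 1/(-30.4) − 1/(48.65) = -0.05345, so d_i2 = -18.71 cm; m₂ = −d_i2/d_o2 = +0.3846.
m = m₁·m₂ = (-0.1911)(+0.3846) = -0.0735.

m = -0.0735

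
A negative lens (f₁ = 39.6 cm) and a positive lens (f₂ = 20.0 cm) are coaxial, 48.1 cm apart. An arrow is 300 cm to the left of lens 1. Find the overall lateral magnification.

f₁ = −39.6 cm (diverging).
Lens 1: 1/d_i1 = 1/(-39.6) − 1/(300) = -0.02859, so d_i1 = -34.98 cm; m₁ = −d_i1/d_o1 = +0.1166.
d_o2 = 48.1 − (-34.98) = 83.08 cm.
Lens 2: 1/d_i2 = 1/(20.0) − 1/(83.08) = 0.03796, so d_i2 = 26.34 cm; m₂ = −d_i2/d_o2 = -0.3171.
m = m₁·m₂ = (+0.1166)(-0.3171) = -0.0370.

m = -0.0370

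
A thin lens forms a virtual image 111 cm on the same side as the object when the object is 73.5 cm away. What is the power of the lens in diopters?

P = +0.460 D

Virtual image ⇒ d_i = −111 cm.
1/f = 1/d_o + 1/d_i = 1/(73.5) + 1/(-111) = 0.004596 cm⁻¹.
f = 217.6 cm = 2.176 m, so P = 1/f = +0.460 D.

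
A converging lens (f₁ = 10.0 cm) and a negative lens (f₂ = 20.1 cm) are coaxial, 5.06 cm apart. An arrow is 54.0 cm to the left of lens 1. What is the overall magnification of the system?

Lens 1: 1/d_i1 = 1/(10.0) − 1/(54.0) = 0.08148, so d_i1 = 12.27 cm; m₁ = −d_i1/d_o1 = -0.2272.
d_o2 = 5.06 − (12.27) = -7.210 cm (virtual object).
f₂ = −20.1 cm (diverging).
Lens 2: 1/d_i2 = 1/(-20.1) − 1/(-7.210) = 0.08895, so d_i2 = 11.24 cm; m₂ = −d_i2/d_o2 = +1.559.
m = m₁·m₂ = (-0.2272)(+1.559) = -0.354.

m = -0.354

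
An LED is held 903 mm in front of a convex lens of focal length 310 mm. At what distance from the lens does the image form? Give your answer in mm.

472 mm

Lens equation: 1/v = 1/f − 1/u = 1/(310.0) − 1/(903) = 0.003226 − 0.001107 = 0.002118, so v = 472 mm.
The image is real, inverted and reduced, on the far side of the lens.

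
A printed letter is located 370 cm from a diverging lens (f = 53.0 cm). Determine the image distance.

46.4 cm

For a diverging lens, f = -53.0 cm.
Lens equation: 1/d_i = 1/f − 1/d_o = 1/(-53.00) − 1/(370) = -0.01887 − 0.002703 = -0.02157, so d_i = -46.4 cm.
The image is virtual, upright and reduced, on the same side as the object.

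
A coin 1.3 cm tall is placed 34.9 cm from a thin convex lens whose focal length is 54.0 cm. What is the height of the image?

3.68 cm

1/d_i = 1/f − 1/d_o = 1/(54.00) − 1/(34.9) = -0.01013, so d_i = -98.67 cm.
m = −d_i/d_o = +2.827.
|h_i| = |m|·h_o = 2.827 × 1.3 = 3.68 cm. The image is virtual, upright and enlarged, on the same side as the object.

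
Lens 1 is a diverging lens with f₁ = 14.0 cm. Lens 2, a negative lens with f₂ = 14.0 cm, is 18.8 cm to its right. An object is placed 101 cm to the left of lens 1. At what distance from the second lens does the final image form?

9.65 cm

Lens 1 is diverging, so f₁ = −14.0 cm.
Lens 1: 1/d_i1 = 1/f₁ − 1/d_o1 = 1/(-14.0) − 1/(101) = -0.08133, so d_i1 = -12.30 cm.
The intermediate image is 12.30 cm to the left of lens 1 (virtual), which is 18.8 − (-12.30) = 31.10 cm to the left of lens 2, so d_o2 = +31.10 cm.
Lens 2 is diverging, so f₂ = −14.0 cm.
Lens 2: 1/d_i2 = 1/f₂ − 1/d_o2 = 1/(-14.0) − 1/(31.10) = -0.1036, so d_i2 = -9.65 cm.
The final image is virtual, 9.65 cm to the left of lens 2 (overall magnification ≈ 0.038).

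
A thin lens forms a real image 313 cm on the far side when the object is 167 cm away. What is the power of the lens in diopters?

P = +0.918 D

d_i = +313 cm.
1/f = 1/d_o + 1/d_i = 1/(167) + 1/(313) = 0.009183 cm⁻¹.
f = 108.9 cm = 1.089 m, so P = 1/f = +0.918 D.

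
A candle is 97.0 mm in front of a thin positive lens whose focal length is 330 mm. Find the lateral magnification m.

m = +1.42

1/d_i = 1/f − 1/d_o = 1/(330.0) − 1/(97.0) = -0.007279, so d_i = -137.4 mm.
m = −d_i/d_o = −(-137.4)/(97.0) = +1.42.
The image is virtual, upright and enlarged, on the same side as the object.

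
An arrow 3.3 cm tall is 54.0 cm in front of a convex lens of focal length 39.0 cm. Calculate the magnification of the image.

m = -2.60

1/d_i = 1/f − 1/d_o = 1/(39.00) − 1/(54.0) = 0.007123, so d_i = 140.4 cm.
m = −d_i/d_o = −(140.4)/(54.0) = -2.60.
The image is real, inverted and enlarged, on the far side of the lens.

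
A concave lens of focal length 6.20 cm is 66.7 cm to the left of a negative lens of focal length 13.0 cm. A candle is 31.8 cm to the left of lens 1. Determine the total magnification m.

m = +0.0250

f₁ = −6.20 cm (diverging).
Lens 1: 1/d_i1 = 1/(-6.20) − 1/(31.8) = -0.1927, so d_i1 = -5.188 cm; m₁ = −d_i1/d_o1 = +0.1631.
d_o2 = 66.7 − (-5.188) = 71.89 cm.
f₂ = −13.0 cm (diverging).
Lens 2: 1/d_i2 = 1/(-13.0) − 1/(71.89) = -0.09083, so d_i2 = -11.01 cm; m₂ = −d_i2/d_o2 = +0.1531.
m = m₁·m₂ = (+0.1631)(+0.1531) = +0.0250.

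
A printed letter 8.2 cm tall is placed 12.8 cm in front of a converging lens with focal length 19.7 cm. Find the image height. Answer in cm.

23.4 cm

1/d_i = 1/f − 1/d_o = 1/(19.70) − 1/(12.8) = -0.02736, so d_i = -36.54 cm.
m = −d_i/d_o = +2.855.
|h_i| = |m|·h_o = 2.855 × 8.2 = 23.4 cm. The image is virtual, upright and enlarged, on the same side as the object.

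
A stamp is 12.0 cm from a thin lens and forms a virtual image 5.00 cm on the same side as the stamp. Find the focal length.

f = -8.57 cm (diverging)

Virtual image ⇒ d_i = −5.00 cm.
1/f = 1/d_o + 1/d_i = 1/(12.0) + 1/(-5.00) = -0.1167, so f = -8.57 cm.
Since f is negative, the thin lens is diverging.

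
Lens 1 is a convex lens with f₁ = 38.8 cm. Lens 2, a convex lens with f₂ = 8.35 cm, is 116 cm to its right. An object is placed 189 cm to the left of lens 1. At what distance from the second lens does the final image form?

9.54 cm

Lens 1: 1/d_i1 = 1/f₁ − 1/d_o1 = 1/(38.8) − 1/(189) = 0.02048, so d_i1 = 48.82 cm.
The intermediate image is 48.82 cm to the right of lens 1, which is 116 − (48.82) = 67.18 cm to the left of lens 2, so d_o2 = +67.18 cm.
Lens 2: 1/d_i2 = 1/f₂ − 1/d_o2 = 1/(8.35) − 1/(67.18) = 0.1049, so d_i2 = 9.54 cm.
The final image is real, 9.54 cm to the right of lens 2 (overall magnification ≈ 0.037).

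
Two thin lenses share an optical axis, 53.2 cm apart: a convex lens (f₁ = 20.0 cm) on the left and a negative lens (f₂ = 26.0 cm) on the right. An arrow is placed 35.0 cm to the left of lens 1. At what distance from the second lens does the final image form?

5.22 cm

Lens 1: 1/d_i1 = 1/f₁ − 1/d_o1 = 1/(20.0) − 1/(35.0) = 0.02143, so d_i1 = 46.67 cm.
The intermediate image is 46.67 cm to the right of lens 1, which is 53.2 − (46.67) = 6.530 cm to the left of lens 2, so d_o2 = +6.530 cm.
Lens 2 is diverging, so f₂ = −26.0 cm.
Lens 2: 1/d_i2 = 1/f₂ − 1/d_o2 = 1/(-26.0) − 1/(6.530) = -0.1916, so d_i2 = -5.22 cm.
The final image is virtual, 5.22 cm to the left of lens 2 (overall magnification ≈ -1.1).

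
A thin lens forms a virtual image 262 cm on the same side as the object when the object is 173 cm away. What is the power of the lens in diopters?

Virtual image ⇒ d_i = −262 cm.
1/f = 1/d_o + 1/d_i = 1/(173) + 1/(-262) = 0.001964 cm⁻¹.
f = 509.3 cm = 5.093 m, so P = 1/f = +0.196 D.

P = +0.196 D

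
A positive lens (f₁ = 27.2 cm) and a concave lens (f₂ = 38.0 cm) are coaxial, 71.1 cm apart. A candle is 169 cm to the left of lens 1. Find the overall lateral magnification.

Lens 1: 1/d_i1 = 1/(27.2) − 1/(169) = 0.03085, so d_i1 = 32.42 cm; m₁ = −d_i1/d_o1 = -0.1918.
d_o2 = 71.1 − (32.42) = 38.68 cm.
f₂ = −38.0 cm (diverging).
Lens 2: 1/d_i2 = 1/(-38.0) − 1/(38.68) = -0.05217, so d_i2 = -19.17 cm; m₂ = −d_i2/d_o2 = +0.4956.
m = m₁·m₂ = (-0.1918)(+0.4956) = -0.0951.

m = -0.0951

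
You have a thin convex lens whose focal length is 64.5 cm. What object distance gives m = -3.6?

m = −d_i/d_o ⇒ d_i = −m·d_o.
1/f = 1/d_o + 1/d_i = 1/d_o − 1/(m·d_o) = (1 − 1/m)/d_o, so d_o = f(1 − 1/m) = (64.50)(1 − 1/(-3.6)) = 82.4 cm.

82.4 cm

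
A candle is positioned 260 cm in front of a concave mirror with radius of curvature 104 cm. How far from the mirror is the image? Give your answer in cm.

f = R/2 = 104/2 = 52.00 cm.
Mirror equation: 1/q = 1/f − 1/p = 1/(52.00) − 1/(260) = 0.01923 − 0.003846 = 0.01538, so q = 65.0 cm.
The image is real, inverted and reduced, in front of the mirror.

65.0 cm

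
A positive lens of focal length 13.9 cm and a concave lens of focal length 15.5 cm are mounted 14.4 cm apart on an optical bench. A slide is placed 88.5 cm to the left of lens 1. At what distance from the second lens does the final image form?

2.42 cm

Lens 1: 1/d_i1 = 1/f₁ − 1/d_o1 = 1/(13.9) − 1/(88.5) = 0.06064, so d_i1 = 16.49 cm.
The intermediate image is 16.49 cm to the right of lens 1, which lies 2.090 cm to the right of lens 2 — a virtual object — so d_o2 = −2.090 cm.
Lens 2 is diverging, so f₂ = −15.5 cm.
Lens 2: 1/d_i2 = 1/f₂ − 1/d_o2 = 1/(-15.5) − 1/(-2.090) = 0.4140, so d_i2 = 2.42 cm.
The final image is real, 2.42 cm to the right of lens 2 (overall magnification ≈ -0.22).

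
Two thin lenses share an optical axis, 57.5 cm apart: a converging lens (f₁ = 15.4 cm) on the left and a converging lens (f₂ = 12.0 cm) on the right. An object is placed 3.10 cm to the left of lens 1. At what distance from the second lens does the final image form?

Lens 1: 1/d_i1 = 1/f₁ − 1/d_o1 = 1/(15.4) − 1/(3.10) = -0.2576, so d_i1 = -3.881 cm.
The intermediate image is 3.881 cm to the left of lens 1 (virtual), which is 57.5 − (-3.881) = 61.38 cm to the left of lens 2, so d_o2 = +61.38 cm.
Lens 2: 1/d_i2 = 1/f₂ − 1/d_o2 = 1/(12.0) − 1/(61.38) = 0.06704, so d_i2 = 14.9 cm.
The final image is real, 14.9 cm to the right of lens 2 (overall magnification ≈ -0.30).

14.9 cm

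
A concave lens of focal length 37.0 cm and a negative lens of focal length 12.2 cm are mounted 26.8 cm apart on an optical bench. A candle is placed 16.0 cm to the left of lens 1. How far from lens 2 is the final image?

9.23 cm

Lens 1 is diverging, so f₁ = −37.0 cm.
Lens 1: 1/d_i1 = 1/f₁ − 1/d_o1 = 1/(-37.0) − 1/(16.0) = -0.08953, so d_i1 = -11.17 cm.
The intermediate image is 11.17 cm to the left of lens 1 (virtual), which is 26.8 − (-11.17) = 37.97 cm to the left of lens 2, so d_o2 = +37.97 cm.
Lens 2 is diverging, so f₂ = −12.2 cm.
Lens 2: 1/d_i2 = 1/f₂ − 1/d_o2 = 1/(-12.2) − 1/(37.97) = -0.1083, so d_i2 = -9.23 cm.
The final image is virtual, 9.23 cm to the left of lens 2 (overall magnification ≈ 0.17).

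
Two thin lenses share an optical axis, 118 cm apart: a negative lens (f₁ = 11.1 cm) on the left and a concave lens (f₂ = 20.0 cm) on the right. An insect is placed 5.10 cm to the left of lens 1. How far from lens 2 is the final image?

Lens 1 is diverging, so f₁ = −11.1 cm.
Lens 1: 1/d_i1 = 1/f₁ − 1/d_o1 = 1/(-11.1) − 1/(5.10) = -0.2862, so d_i1 = -3.494 cm.
The intermediate image is 3.494 cm to the left of lens 1 (virtual), which is 118 − (-3.494) = 121.5 cm to the left of lens 2, so d_o2 = +121.5 cm.
Lens 2 is diverging, so f₂ = −20.0 cm.
Lens 2: 1/d_i2 = 1/f₂ − 1/d_o2 = 1/(-20.0) − 1/(121.5) = -0.05823, so d_i2 = -17.2 cm.
The final image is virtual, 17.2 cm to the left of lens 2 (overall magnification ≈ 0.097).

17.2 cm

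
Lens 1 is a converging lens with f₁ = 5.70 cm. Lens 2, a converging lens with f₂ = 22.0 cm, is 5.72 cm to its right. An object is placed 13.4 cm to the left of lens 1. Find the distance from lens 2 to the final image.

3.53 cm

Lens 1: 1/d_i1 = 1/f₁ − 1/d_o1 = 1/(5.70) − 1/(13.4) = 0.1008, so d_i1 = 9.919 cm.
The intermediate image is 9.919 cm to the right of lens 1, which lies 4.199 cm to the right of lens 2 — a virtual object — so d_o2 = −4.199 cm.
Lens 2: 1/d_i2 = 1/f₂ − 1/d_o2 = 1/(22.0) − 1/(-4.199) = 0.2836, so d_i2 = 3.53 cm.
The final image is real, 3.53 cm to the right of lens 2 (overall magnification ≈ -0.62).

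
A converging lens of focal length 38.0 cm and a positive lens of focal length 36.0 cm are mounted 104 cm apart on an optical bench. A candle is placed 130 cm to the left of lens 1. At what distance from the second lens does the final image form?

Lens 1: 1/d_i1 = 1/f₁ − 1/d_o1 = 1/(38.0) − 1/(130) = 0.01862, so d_i1 = 53.70 cm.
The intermediate image is 53.70 cm to the right of lens 1, which is 104 − (53.70) = 50.30 cm to the left of lens 2, so d_o2 = +50.30 cm.
Lens 2: 1/d_i2 = 1/f₂ − 1/d_o2 = 1/(36.0) − 1/(50.30) = 0.007897, so d_i2 = 127 cm.
The final image is real, 127 cm to the right of lens 2 (overall magnification ≈ 1.0).

127 cm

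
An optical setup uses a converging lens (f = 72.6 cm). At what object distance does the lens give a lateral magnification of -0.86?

157 cm

m = −d_i/d_o ⇒ d_i = −m·d_o.
1/f = 1/d_o + 1/d_i = 1/d_o − 1/(m·d_o) = (1 − 1/m)/d_o, so d_o = f(1 − 1/m) = (72.60)(1 − 1/(-0.86)) = 157 cm.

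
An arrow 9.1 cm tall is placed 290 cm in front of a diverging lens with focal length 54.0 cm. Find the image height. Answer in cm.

1.43 cm

For a diverging lens, f = -54.0 cm.
1/d_i = 1/f − 1/d_o = 1/(-54.00) − 1/(290) = -0.02197, so d_i = -45.52 cm.
m = −d_i/d_o = +0.1570.
|h_i| = |m|·h_o = 0.1570 × 9.1 = 1.43 cm. The image is virtual, upright and reduced, on the same side as the object.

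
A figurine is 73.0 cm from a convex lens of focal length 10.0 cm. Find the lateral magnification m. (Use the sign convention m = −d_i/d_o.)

1/d_i = 1/f − 1/d_o = 1/(10.00) − 1/(73.0) = 0.08630, so d_i = 11.59 cm.
m = −d_i/d_o = −(11.59)/(73.0) = -0.159.
The image is real, inverted and reduced, on the far side of the lens.

m = -0.159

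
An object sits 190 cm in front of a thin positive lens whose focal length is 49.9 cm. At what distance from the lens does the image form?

67.7 cm

Lens equation: 1/q = 1/f − 1/p = 1/(49.90) − 1/(190) = 0.02004 − 0.005263 = 0.01478, so q = 67.7 cm.
The image is real, inverted and reduced, on the far side of the lens.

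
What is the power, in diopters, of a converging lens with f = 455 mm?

P = +2.20 D

f = 45.5 cm = 0.455 m.
P = 1/f = 1/(0.455 m) = +2.20 D.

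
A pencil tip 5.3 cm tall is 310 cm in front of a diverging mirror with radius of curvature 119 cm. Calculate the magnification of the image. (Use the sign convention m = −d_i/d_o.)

m = +0.161

f = R/2 = 119/2 = 59.50 cm; for a diverging mirror, f = -59.50 cm.
1/d_i = 1/f − 1/d_o = 1/(-59.50) − 1/(310) = -0.02003, so d_i = -49.92 cm.
m = −d_i/d_o = −(-49.92)/(310) = +0.161.
The image is virtual, upright and reduced, behind the mirror.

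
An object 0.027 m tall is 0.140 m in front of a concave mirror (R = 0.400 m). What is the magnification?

m = +3.33

f = R/2 = 0.400/2 = 0.2000 m.
1/d_i = 1/f − 1/d_o = 1/(0.2000) − 1/(0.140) = -2.143, so d_i = -0.4667 m.
m = −d_i/d_o = −(-0.4667)/(0.140) = +3.33.
The image is virtual, upright and enlarged, behind the mirror.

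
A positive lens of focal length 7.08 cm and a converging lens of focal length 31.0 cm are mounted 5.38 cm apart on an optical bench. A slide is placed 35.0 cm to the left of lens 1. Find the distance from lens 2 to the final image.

Lens 1: 1/d_i1 = 1/f₁ − 1/d_o1 = 1/(7.08) − 1/(35.0) = 0.1127, so d_i1 = 8.875 cm.
The intermediate image is 8.875 cm to the right of lens 1, which lies 3.495 cm to the right of lens 2 — a virtual object — so d_o2 = −3.495 cm.
Lens 2: 1/d_i2 = 1/f₂ − 1/d_o2 = 1/(31.0) − 1/(-3.495) = 0.3184, so d_i2 = 3.14 cm.
The final image is real, 3.14 cm to the right of lens 2 (overall magnification ≈ -0.23).

3.14 cm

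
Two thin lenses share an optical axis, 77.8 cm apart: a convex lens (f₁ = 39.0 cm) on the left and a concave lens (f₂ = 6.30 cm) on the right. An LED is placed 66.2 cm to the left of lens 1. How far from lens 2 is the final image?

Lens 1: 1/d_i1 = 1/f₁ − 1/d_o1 = 1/(39.0) − 1/(66.2) = 0.01054, so d_i1 = 94.92 cm.
The intermediate image is 94.92 cm to the right of lens 1, which lies 17.12 cm to the right of lens 2 — a virtual object — so d_o2 = −17.12 cm.
Lens 2 is diverging, so f₂ = −6.30 cm.
Lens 2: 1/d_i2 = 1/f₂ − 1/d_o2 = 1/(-6.30) − 1/(-17.12) = -0.1003, so d_i2 = -9.97 cm.
The final image is virtual, 9.97 cm to the left of lens 2 (overall magnification ≈ 0.83).

9.97 cm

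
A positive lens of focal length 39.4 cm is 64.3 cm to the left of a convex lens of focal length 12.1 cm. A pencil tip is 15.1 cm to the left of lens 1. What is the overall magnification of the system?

m = -0.256

Lens 1: 1/d_i1 = 1/(39.4) − 1/(15.1) = -0.04084, so d_i1 = -24.48 cm; m₁ = −d_i1/d_o1 = +1.621.
d_o2 = 64.3 − (-24.48) = 88.78 cm.
Lens 2: 1/d_i2 = 1/(12.1) − 1/(88.78) = 0.07138, so d_i2 = 14.01 cm; m₂ = −d_i2/d_o2 = -0.1578.
m = m₁·m₂ = (+1.621)(-0.1578) = -0.256.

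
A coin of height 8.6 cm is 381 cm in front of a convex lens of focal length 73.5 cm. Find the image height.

1/d_i = 1/f − 1/d_o = 1/(73.50) − 1/(381) = 0.01098, so d_i = 91.07 cm.
m = −d_i/d_o = -0.2390.
|h_i| = |m|·h_o = 0.2390 × 8.6 = 2.06 cm. The image is real, inverted and reduced, on the far side of the lens.

2.06 cm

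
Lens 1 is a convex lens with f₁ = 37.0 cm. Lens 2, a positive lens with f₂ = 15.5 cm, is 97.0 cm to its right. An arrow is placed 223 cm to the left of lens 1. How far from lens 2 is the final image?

Lens 1: 1/d_i1 = 1/f₁ − 1/d_o1 = 1/(37.0) − 1/(223) = 0.02254, so d_i1 = 44.36 cm.
The intermediate image is 44.36 cm to the right of lens 1, which is 97.0 − (44.36) = 52.64 cm to the left of lens 2, so d_o2 = +52.64 cm.
Lens 2: 1/d_i2 = 1/f₂ − 1/d_o2 = 1/(15.5) − 1/(52.64) = 0.04552, so d_i2 = 22.0 cm.
The final image is real, 22.0 cm to the right of lens 2 (overall magnification ≈ 0.083).

22.0 cm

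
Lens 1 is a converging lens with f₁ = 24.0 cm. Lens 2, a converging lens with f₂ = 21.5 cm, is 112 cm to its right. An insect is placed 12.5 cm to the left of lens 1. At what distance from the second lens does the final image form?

Lens 1: 1/d_i1 = 1/f₁ − 1/d_o1 = 1/(24.0) − 1/(12.5) = -0.03833, so d_i1 = -26.09 cm.
The intermediate image is 26.09 cm to the left of lens 1 (virtual), which is 112 − (-26.09) = 138.1 cm to the left of lens 2, so d_o2 = +138.1 cm.
Lens 2: 1/d_i2 = 1/f₂ − 1/d_o2 = 1/(21.5) − 1/(138.1) = 0.03927, so d_i2 = 25.5 cm.
The final image is real, 25.5 cm to the right of lens 2 (overall magnification ≈ -0.38).

25.5 cm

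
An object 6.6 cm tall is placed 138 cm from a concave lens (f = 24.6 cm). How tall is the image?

0.999 cm

For a concave lens, f = -24.6 cm.
1/d_i = 1/f − 1/d_o = 1/(-24.60) − 1/(138) = -0.04790, so d_i = -20.88 cm.
m = −d_i/d_o = +0.1513.
|h_i| = |m|·h_o = 0.1513 × 6.6 = 0.999 cm. The image is virtual, upright and reduced, on the same side as the object.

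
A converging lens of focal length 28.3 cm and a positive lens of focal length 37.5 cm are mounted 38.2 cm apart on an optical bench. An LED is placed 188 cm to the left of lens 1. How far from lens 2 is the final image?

5.62 cm

Lens 1: 1/d_i1 = 1/f₁ − 1/d_o1 = 1/(28.3) − 1/(188) = 0.03002, so d_i1 = 33.31 cm.
The intermediate image is 33.31 cm to the right of lens 1, which is 38.2 − (33.31) = 4.890 cm to the left of lens 2, so d_o2 = +4.890 cm.
Lens 2: 1/d_i2 = 1/f₂ − 1/d_o2 = 1/(37.5) − 1/(4.890) = -0.1778, so d_i2 = -5.62 cm.
The final image is virtual, 5.62 cm to the left of lens 2 (overall magnification ≈ -0.20).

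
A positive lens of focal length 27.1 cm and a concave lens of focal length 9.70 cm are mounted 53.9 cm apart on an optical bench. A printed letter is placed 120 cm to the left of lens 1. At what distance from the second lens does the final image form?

Lens 1: 1/d_i1 = 1/f₁ − 1/d_o1 = 1/(27.1) − 1/(120) = 0.02857, so d_i1 = 35.01 cm.
The intermediate image is 35.01 cm to the right of lens 1, which is 53.9 − (35.01) = 18.89 cm to the left of lens 2, so d_o2 = +18.89 cm.
Lens 2 is diverging, so f₂ = −9.70 cm.
Lens 2: 1/d_i2 = 1/f₂ − 1/d_o2 = 1/(-9.70) − 1/(18.89) = -0.1560, so d_i2 = -6.41 cm.
The final image is virtual, 6.41 cm to the left of lens 2 (overall magnification ≈ -0.099).

6.41 cm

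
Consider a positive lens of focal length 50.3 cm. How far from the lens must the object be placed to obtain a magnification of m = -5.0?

m = −d_i/d_o ⇒ d_i = −m·d_o.
1/f = 1/d_o + 1/d_i = 1/d_o − 1/(m·d_o) = (1 − 1/m)/d_o, so d_o = f(1 − 1/m) = (50.30)(1 − 1/(-5.0)) = 60.4 cm.

60.4 cm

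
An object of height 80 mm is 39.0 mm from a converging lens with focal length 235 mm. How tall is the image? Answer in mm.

1/d_i = 1/f − 1/d_o = 1/(235.0) − 1/(39.0) = -0.02139, so d_i = -46.76 mm.
m = −d_i/d_o = +1.199.
|h_i| = |m|·h_o = 1.199 × 80 = 95.9 mm. The image is virtual, upright and enlarged, on the same side as the object.

95.9 mm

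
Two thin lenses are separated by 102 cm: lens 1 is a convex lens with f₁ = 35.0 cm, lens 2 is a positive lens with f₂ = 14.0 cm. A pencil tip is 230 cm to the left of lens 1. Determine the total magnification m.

m = +0.0538

Lens 1: 1/d_i1 = 1/(35.0) − 1/(230) = 0.02422, so d_i1 = 41.28 cm; m₁ = −d_i1/d_o1 = -0.1795.
d_o2 = 102 − (41.28) = 60.72 cm.
Lens 2: 1/d_i2 = 1/(14.0) − 1/(60.72) = 0.05496, so d_i2 = 18.20 cm; m₂ = −d_i2/d_o2 = -0.2997.
m = m₁·m₂ = (-0.1795)(-0.2997) = +0.0538.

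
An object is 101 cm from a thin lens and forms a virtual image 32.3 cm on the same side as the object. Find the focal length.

Virtual image ⇒ d_i = −32.3 cm.
1/f = 1/d_o + 1/d_i = 1/(101) + 1/(-32.3) = -0.02106, so f = -47.5 cm.
Since f is negative, the thin lens is diverging.

f = -47.5 cm (diverging)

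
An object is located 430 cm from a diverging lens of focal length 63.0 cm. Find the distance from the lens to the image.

For a diverging lens, f = -63.0 cm.
Lens equation: 1/v = 1/f − 1/u = 1/(-63.00) − 1/(430) = -0.01587 − 0.002326 = -0.01820, so v = -54.9 cm.
The image is virtual, upright and reduced, on the same side as the object.

54.9 cm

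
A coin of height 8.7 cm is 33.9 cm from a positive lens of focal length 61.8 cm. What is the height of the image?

1/d_i = 1/f − 1/d_o = 1/(61.80) − 1/(33.9) = -0.01332, so d_i = -75.09 cm.
m = −d_i/d_o = +2.215.
|h_i| = |m|·h_o = 2.215 × 8.7 = 19.3 cm. The image is virtual, upright and enlarged, on the same side as the object.

19.3 cm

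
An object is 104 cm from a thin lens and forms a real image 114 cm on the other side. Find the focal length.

f = 54.4 cm (converging)

Real image ⇒ d_i = +114 cm.
1/f = 1/d_o + 1/d_i = 1/(104) + 1/(114) = 0.01839, so f = 54.4 cm.
Since f is positive, the thin lens is converging.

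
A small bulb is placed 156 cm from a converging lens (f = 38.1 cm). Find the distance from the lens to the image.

50.4 cm

Lens equation: 1/v = 1/f − 1/u = 1/(38.10) − 1/(156) = 0.02625 − 0.006410 = 0.01984, so v = 50.4 cm.
The image is real, inverted and reduced, on the far side of the lens.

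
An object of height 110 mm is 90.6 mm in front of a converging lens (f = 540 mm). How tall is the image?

1/d_i = 1/f − 1/d_o = 1/(540.0) − 1/(90.6) = -0.009186, so d_i = -108.9 mm.
m = −d_i/d_o = +1.202.
|h_i| = |m|·h_o = 1.202 × 110 = 132 mm. The image is virtual, upright and enlarged, on the same side as the object.

132 mm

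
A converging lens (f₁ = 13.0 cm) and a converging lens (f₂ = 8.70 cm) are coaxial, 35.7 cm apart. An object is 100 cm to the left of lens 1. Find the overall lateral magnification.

m = +0.108

Lens 1: 1/d_i1 = 1/(13.0) − 1/(100) = 0.06692, so d_i1 = 14.94 cm; m₁ = −d_i1/d_o1 = -0.1494.
d_o2 = 35.7 − (14.94) = 20.76 cm.
Lens 2: 1/d_i2 = 1/(8.70) − 1/(20.76) = 0.06677, so d_i2 = 14.98 cm; m₂ = −d_i2/d_o2 = -0.7214.
m = m₁·m₂ = (-0.1494)(-0.7214) = +0.108.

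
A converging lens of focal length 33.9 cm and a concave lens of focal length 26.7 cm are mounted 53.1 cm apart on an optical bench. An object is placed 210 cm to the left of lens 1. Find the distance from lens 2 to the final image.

Lens 1: 1/d_i1 = 1/f₁ − 1/d_o1 = 1/(33.9) − 1/(210) = 0.02474, so d_i1 = 40.43 cm.
The intermediate image is 40.43 cm to the right of lens 1, which is 53.1 − (40.43) = 12.67 cm to the left of lens 2, so d_o2 = +12.67 cm.
Lens 2 is diverging, so f₂ = −26.7 cm.
Lens 2: 1/d_i2 = 1/f₂ − 1/d_o2 = 1/(-26.7) − 1/(12.67) = -0.1164, so d_i2 = -8.59 cm.
The final image is virtual, 8.59 cm to the left of lens 2 (overall magnification ≈ -0.13).

8.59 cm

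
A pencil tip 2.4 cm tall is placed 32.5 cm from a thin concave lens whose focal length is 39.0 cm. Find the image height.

For a concave lens, f = -39.0 cm.
1/d_i = 1/f − 1/d_o = 1/(-39.00) − 1/(32.5) = -0.05641, so d_i = -17.73 cm.
m = −d_i/d_o = +0.5455.
|h_i| = |m|·h_o = 0.5455 × 2.4 = 1.31 cm. The image is virtual, upright and reduced, on the same side as the object.

1.31 cm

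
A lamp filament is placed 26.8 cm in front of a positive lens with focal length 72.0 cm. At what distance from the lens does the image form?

Lens equation: 1/s_i = 1/f − 1/s_o = 1/(72.00) − 1/(26.8) = 0.01389 − 0.03731 = -0.02342, so s_i = -42.7 cm.
The image is virtual, upright and enlarged, on the same side as the object.

42.7 cm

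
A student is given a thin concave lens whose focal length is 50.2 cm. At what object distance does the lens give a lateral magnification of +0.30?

For a concave lens, f = -50.2 cm.
m = −d_i/d_o ⇒ d_i = −m·d_o.
1/f = 1/d_o + 1/d_i = 1/d_o − 1/(m·d_o) = (1 − 1/m)/d_o, so d_o = f(1 − 1/m) = (-50.20)(1 − 1/(+0.30)) = 117 cm.

117 cm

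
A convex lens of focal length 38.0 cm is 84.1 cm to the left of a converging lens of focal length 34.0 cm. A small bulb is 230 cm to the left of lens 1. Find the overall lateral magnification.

m = +1.47

Lens 1: 1/d_i1 = 1/(38.0) − 1/(230) = 0.02197, so d_i1 = 45.52 cm; m₁ = −d_i1/d_o1 = -0.1979.
d_o2 = 84.1 − (45.52) = 38.58 cm.
Lens 2: 1/d_i2 = 1/(34.0) − 1/(38.58) = 0.003492, so d_i2 = 286.4 cm; m₂ = −d_i2/d_o2 = -7.424.
m = m₁·m₂ = (-0.1979)(-7.424) = +1.47.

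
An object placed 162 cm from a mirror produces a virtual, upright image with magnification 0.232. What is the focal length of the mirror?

f = -48.9 cm (convex)

m = −d_i/d_o ⇒ d_i = −m·d_o = −(+0.232)·(162) = -37.58 cm.
1/f = 1/d_o + 1/d_i = 1/(162) + 1/(-37.58) = -0.02044, so f = -48.9 cm.
Since f is negative, the mirror is convex.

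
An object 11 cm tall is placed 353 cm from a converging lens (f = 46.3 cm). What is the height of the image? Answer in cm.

1.66 cm

1/d_i = 1/f − 1/d_o = 1/(46.30) − 1/(353) = 0.01877, so d_i = 53.29 cm.
m = −d_i/d_o = -0.1510.
|h_i| = |m|·h_o = 0.1510 × 11 = 1.66 cm. The image is real, inverted and reduced, on the far side of the lens.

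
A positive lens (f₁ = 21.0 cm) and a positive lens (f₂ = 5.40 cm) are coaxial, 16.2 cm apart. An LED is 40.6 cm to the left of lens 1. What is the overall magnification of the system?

m = -0.177

Lens 1: 1/d_i1 = 1/(21.0) − 1/(40.6) = 0.02299, so d_i1 = 43.50 cm; m₁ = −d_i1/d_o1 = -1.071.
d_o2 = 16.2 − (43.50) = -27.30 cm (virtual object).
Lens 2: 1/d_i2 = 1/(5.40) − 1/(-27.30) = 0.2218, so d_i2 = 4.508 cm; m₂ = −d_i2/d_o2 = +0.1651.
m = m₁·m₂ = (-1.071)(+0.1651) = -0.177.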